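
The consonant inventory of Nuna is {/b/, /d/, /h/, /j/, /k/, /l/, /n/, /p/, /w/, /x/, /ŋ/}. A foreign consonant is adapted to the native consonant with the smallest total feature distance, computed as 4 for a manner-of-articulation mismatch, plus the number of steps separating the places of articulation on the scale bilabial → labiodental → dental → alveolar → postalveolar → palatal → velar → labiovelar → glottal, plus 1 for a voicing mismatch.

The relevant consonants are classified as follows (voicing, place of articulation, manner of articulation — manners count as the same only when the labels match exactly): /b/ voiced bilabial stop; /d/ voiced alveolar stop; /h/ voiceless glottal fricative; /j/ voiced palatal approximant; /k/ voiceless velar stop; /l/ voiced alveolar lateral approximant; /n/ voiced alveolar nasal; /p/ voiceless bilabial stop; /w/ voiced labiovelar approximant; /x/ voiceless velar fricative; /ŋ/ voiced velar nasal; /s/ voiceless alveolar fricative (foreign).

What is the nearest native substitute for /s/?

x

/x/ is closest: same manner (fricative), place distance 3 (alveolar→velar), same voicing; total 3. Next closest is /d/ at distance 5.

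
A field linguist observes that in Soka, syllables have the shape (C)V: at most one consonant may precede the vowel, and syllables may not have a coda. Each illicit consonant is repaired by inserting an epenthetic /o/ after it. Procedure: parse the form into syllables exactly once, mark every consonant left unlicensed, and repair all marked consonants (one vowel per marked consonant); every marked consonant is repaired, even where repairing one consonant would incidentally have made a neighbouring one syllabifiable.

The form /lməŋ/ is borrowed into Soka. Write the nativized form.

The consonants /l/, /ŋ/ cannot be parsed into a legal (C)V syllable (no codas are permitted; onsets are limited to one consonant).
Inserting the epenthetic vowel yields /l/ → /lo/, /ŋ/ → /ŋo/.

loməŋo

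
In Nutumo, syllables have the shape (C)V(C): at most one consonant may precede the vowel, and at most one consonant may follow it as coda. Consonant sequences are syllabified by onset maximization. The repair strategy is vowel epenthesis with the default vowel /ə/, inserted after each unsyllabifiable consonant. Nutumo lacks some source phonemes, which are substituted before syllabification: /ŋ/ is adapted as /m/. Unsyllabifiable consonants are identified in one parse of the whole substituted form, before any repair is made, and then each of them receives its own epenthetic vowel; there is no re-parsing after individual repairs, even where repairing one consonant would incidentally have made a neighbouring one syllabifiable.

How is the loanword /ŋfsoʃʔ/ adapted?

Substitution: /ŋ/ → /m/, giving /mfsoʃʔ/.
The consonants /m/, /f/, /ʔ/ cannot be parsed into a legal (C)V(C) syllable (at most one coda consonant is licensed; onsets are limited to one consonant).
Each unlicensed consonant becomes the onset of a new syllable: /m/ → /mə/, /f/ → /fə/, /ʔ/ → /ʔə/.

məfəsoʃʔə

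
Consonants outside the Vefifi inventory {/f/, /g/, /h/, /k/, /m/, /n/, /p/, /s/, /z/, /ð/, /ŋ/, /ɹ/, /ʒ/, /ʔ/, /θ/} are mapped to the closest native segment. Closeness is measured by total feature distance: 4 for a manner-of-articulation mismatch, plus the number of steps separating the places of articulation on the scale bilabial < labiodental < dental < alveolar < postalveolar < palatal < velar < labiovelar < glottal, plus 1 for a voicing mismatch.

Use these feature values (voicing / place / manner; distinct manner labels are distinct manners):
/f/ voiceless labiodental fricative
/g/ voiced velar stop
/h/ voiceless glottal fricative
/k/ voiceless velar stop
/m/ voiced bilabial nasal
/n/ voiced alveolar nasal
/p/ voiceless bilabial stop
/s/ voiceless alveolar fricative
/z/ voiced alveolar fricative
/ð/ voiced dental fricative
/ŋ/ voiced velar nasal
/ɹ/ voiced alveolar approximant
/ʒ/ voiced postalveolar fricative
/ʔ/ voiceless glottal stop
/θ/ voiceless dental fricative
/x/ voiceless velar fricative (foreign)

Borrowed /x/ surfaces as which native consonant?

/h/ is closest: same manner (fricative), place distance 2 (velar→glottal), same voicing; total 2. Next closest is /s/ at distance 3.

h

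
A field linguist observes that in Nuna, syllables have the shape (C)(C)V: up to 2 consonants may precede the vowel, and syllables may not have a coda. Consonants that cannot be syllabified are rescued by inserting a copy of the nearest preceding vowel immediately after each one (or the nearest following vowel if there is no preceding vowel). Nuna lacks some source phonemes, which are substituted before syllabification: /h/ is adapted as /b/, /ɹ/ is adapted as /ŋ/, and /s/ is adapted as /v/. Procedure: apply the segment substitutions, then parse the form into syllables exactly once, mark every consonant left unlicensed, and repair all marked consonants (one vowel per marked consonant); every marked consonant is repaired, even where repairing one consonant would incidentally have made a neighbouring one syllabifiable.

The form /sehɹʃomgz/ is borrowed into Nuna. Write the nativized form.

Substitution: /s/ → /v/, /h/ → /b/, /ɹ/ → /ŋ/, giving /vebŋʃomgz/.
Syllabifying with onset maximization leaves /b/, /m/, /g/, /z/ stranded (no codas are permitted; onsets may contain at most 2 consonants).
Epenthesis after each stranded consonant: /b/ → /be/, /m/ → /mo/, /g/ → /go/, /z/ → /zo/.

vebeŋʃomogozo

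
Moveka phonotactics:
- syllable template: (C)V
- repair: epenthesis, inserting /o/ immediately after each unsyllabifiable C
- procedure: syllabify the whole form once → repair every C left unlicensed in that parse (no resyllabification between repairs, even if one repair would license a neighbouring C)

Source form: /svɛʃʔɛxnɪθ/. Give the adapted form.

sovɛʃoʔɛxonɪθo

Under (C)V, the unsyllabifiable consonants are /s/, /ʃ/, /x/, /θ/ (no codas are permitted; onsets are limited to one consonant).
Each unlicensed consonant becomes the onset of a new syllable: /s/ → /so/, /ʃ/ → /ʃo/, /x/ → /xo/, /θ/ → /θo/.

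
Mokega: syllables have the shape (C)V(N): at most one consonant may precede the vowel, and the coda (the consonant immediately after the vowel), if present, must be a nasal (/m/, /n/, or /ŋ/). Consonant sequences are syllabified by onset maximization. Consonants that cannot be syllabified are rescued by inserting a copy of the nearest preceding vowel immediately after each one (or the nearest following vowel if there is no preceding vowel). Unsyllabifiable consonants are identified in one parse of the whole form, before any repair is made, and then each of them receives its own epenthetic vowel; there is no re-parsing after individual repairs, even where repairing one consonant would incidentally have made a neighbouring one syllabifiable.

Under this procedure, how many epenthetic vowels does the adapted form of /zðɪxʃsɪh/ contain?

4

The unsyllabifiable consonants are /z/, /x/, /ʃ/, /h/; each receives one epenthetic vowel.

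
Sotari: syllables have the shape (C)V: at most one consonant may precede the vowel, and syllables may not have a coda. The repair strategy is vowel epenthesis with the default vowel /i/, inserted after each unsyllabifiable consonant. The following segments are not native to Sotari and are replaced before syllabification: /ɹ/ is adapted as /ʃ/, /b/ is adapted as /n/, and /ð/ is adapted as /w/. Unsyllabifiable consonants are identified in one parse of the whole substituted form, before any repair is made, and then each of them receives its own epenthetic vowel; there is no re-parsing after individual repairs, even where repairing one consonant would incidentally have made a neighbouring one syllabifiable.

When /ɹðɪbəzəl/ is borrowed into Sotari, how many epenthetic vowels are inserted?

2

After substitution the input is /ʃwɪnəzəl/.
The unsyllabifiable consonants are /ʃ/, /l/; each receives one epenthetic vowel.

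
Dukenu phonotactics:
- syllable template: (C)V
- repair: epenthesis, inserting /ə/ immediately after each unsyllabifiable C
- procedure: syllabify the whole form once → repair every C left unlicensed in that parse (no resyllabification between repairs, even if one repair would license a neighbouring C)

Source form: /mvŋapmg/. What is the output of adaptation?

Under (C)V, the unsyllabifiable consonants are /m/, /v/, /p/, /m/, /g/ (no codas are permitted; onsets are limited to one consonant).
Each unlicensed consonant becomes the onset of a new syllable: /m/ → /mə/, /v/ → /və/, /p/ → /pə/, /m/ → /mə/, /g/ → /gə/.

məvəŋapəməgə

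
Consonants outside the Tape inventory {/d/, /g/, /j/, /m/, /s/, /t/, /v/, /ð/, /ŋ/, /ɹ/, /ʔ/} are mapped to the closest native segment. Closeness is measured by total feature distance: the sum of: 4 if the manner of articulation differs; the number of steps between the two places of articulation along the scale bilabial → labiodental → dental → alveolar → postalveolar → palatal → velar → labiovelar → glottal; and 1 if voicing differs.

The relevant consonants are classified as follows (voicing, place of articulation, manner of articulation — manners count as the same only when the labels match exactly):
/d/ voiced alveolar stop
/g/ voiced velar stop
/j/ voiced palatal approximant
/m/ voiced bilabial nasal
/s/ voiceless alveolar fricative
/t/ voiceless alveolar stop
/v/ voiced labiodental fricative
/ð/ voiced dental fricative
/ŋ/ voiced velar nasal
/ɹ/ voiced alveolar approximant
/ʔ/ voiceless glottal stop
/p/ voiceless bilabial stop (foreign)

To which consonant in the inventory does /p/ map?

t

/t/ is closest: same manner (stop), place distance 3 (bilabial→alveolar), same voicing; total 3. Next closest is /d/ at distance 4.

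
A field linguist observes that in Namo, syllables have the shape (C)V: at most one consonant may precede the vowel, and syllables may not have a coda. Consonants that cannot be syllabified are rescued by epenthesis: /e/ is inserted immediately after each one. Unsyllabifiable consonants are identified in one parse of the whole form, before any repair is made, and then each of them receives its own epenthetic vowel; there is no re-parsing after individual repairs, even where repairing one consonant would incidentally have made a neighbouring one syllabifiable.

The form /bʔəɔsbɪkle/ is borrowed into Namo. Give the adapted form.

Under (C)V, the unsyllabifiable consonants are /b/, /s/, /k/ (no codas are permitted; onsets are limited to one consonant).
Epenthesis after each stranded consonant: /b/ → /be/, /s/ → /se/, /k/ → /ke/.

beʔəɔsebɪkele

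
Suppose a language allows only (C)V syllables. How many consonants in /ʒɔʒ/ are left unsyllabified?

1

Syllabifying with onset maximization leaves /ʒ/ stranded (no codas are permitted; onsets are limited to one consonant).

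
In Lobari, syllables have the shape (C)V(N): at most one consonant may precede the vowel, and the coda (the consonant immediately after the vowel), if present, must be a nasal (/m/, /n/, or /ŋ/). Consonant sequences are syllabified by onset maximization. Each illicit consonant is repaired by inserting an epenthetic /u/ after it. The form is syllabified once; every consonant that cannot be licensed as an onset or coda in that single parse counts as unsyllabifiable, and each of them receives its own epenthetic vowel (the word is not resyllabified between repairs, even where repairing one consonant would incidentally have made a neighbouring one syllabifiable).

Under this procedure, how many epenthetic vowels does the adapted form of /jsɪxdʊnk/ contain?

3

The unsyllabifiable consonants are /j/, /x/, /k/; each receives one epenthetic vowel.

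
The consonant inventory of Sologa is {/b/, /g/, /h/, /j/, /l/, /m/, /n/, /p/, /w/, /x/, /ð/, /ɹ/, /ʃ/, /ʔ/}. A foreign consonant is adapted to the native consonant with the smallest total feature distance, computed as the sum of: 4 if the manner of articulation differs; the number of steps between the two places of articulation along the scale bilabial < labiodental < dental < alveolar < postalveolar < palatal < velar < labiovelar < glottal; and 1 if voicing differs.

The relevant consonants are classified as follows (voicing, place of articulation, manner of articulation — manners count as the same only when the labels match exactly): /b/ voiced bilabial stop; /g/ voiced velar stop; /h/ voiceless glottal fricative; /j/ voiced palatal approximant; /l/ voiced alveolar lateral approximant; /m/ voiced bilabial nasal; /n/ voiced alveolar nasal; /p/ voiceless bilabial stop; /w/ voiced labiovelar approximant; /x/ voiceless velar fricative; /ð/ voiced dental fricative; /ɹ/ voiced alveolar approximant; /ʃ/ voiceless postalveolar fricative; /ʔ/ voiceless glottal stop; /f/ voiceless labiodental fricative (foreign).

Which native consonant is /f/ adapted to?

/ð/ is closest: same manner (fricative), place distance 1 (labiodental→dental), voicing differs (+1); total 2. Next closest is /ʃ/ at distance 3.

ð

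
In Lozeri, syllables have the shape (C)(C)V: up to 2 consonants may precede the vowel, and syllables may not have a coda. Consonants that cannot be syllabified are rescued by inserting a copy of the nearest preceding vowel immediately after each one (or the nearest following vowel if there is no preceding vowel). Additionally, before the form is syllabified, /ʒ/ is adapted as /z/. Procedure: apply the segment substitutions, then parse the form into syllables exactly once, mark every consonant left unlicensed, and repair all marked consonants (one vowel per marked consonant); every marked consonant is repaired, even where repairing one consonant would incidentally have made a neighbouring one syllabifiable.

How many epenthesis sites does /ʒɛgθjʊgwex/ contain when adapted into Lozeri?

After substitution the input is /zɛgθjʊgwex/.
The unsyllabifiable consonants are /g/, /x/; each receives one epenthetic vowel.

2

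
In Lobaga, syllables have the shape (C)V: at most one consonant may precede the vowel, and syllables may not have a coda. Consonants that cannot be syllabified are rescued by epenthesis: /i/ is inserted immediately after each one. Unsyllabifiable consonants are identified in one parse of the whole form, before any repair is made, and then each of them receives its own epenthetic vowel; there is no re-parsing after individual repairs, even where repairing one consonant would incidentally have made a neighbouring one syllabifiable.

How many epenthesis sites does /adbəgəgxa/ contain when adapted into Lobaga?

The unsyllabifiable consonants are /d/, /g/; each receives one epenthetic vowel.

2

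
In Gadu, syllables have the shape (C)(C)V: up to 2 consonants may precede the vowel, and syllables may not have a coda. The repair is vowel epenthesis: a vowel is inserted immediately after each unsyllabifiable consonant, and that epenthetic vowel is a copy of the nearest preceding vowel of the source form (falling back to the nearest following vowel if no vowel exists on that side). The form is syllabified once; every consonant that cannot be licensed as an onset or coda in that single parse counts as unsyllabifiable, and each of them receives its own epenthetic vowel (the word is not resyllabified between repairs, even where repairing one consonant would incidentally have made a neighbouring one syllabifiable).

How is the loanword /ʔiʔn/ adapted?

ʔiʔini

Syllabifying with onset maximization leaves /ʔ/, /n/ stranded (no codas are permitted; onsets may contain at most 2 consonants).
Inserting the epenthetic vowel yields /ʔ/ → /ʔi/, /n/ → /ni/.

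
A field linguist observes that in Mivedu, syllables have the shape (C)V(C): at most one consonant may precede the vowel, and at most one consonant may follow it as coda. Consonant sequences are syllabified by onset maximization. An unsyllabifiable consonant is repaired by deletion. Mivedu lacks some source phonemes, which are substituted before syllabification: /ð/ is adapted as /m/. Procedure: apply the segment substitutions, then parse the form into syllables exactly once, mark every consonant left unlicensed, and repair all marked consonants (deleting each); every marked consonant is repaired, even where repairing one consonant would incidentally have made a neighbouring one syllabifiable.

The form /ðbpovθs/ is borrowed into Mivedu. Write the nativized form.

pov

Substitution: /ð/ → /m/, giving /mbpovθs/.
Under (C)V(C), the unsyllabifiable consonants are /m/, /b/, /θ/, /s/ (at most one coda consonant is licensed; onsets are limited to one consonant).
Deletion applies to /m/, /b/, /θ/, /s/.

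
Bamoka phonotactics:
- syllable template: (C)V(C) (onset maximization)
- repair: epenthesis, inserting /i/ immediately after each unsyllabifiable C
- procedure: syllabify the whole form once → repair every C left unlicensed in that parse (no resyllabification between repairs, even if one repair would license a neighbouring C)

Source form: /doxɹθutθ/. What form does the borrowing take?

doxɹiθutθi

Syllabifying with onset maximization leaves /ɹ/, /θ/ stranded (at most one coda consonant is licensed; onsets are limited to one consonant).
Each unlicensed consonant becomes the onset of a new syllable: /ɹ/ → /ɹi/, /θ/ → /θi/.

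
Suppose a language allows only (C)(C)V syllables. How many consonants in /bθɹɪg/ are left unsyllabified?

2

The consonants /b/, /g/ cannot be parsed into a legal (C)(C)V syllable (no codas are permitted; onsets may contain at most 2 consonants).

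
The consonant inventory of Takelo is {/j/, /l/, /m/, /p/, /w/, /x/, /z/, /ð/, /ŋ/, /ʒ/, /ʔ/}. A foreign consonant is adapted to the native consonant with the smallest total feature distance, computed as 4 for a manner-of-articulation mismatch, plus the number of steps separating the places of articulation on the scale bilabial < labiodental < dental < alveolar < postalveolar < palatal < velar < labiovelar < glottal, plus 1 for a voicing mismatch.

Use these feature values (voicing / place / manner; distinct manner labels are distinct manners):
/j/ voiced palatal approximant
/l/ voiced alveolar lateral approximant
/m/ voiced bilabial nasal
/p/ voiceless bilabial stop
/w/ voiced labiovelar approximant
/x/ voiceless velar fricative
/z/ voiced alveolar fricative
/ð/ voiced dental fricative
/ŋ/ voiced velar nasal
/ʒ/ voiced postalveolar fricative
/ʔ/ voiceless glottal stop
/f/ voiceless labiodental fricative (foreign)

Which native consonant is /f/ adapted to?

ð

/ð/ is closest: same manner (fricative), place distance 1 (labiodental→dental), voicing differs (+1); total 2. Next closest is /z/ at distance 3.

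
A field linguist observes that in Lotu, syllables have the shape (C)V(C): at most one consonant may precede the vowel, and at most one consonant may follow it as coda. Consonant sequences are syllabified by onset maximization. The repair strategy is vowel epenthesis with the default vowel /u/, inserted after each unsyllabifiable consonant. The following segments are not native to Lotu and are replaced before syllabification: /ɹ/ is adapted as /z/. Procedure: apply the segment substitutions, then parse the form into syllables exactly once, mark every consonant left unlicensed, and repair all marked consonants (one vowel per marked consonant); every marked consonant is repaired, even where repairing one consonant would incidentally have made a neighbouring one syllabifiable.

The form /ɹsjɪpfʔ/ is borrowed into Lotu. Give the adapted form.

zusujɪpfuʔu

Substitution: /ɹ/ → /z/, giving /zsjɪpfʔ/.
Syllabifying with onset maximization leaves /z/, /s/, /f/, /ʔ/ stranded (at most one coda consonant is licensed; onsets are limited to one consonant).
Epenthesis after each stranded consonant: /z/ → /zu/, /s/ → /su/, /f/ → /fu/, /ʔ/ → /ʔu/.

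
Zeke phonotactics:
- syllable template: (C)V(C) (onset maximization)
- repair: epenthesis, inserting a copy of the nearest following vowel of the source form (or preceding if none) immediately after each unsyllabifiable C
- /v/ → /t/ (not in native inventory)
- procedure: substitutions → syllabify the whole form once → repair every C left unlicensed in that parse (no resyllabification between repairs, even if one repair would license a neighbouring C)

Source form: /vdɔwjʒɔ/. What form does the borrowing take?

tɔdɔwjɔʒɔ

Substitution: /v/ → /t/, giving /tdɔwjʒɔ/.
Syllabifying with onset maximization leaves /t/, /j/ stranded (at most one coda consonant is licensed; onsets are limited to one consonant).
Each unlicensed consonant becomes the onset of a new syllable: /t/ → /tɔ/, /j/ → /jɔ/.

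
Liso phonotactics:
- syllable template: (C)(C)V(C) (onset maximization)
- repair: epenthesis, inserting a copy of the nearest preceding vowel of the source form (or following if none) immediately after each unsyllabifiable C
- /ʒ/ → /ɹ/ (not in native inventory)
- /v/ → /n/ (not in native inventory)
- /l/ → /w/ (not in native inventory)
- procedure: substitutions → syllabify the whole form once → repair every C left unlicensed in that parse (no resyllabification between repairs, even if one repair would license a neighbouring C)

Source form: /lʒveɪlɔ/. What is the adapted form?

Substitution: /l/ → /w/, /ʒ/ → /ɹ/, /v/ → /n/, giving /wɹneɪwɔ/.
Under (C)(C)V(C), the unsyllabifiable consonants are /w/ (at most one coda consonant is licensed; onsets may contain at most 2 consonants).
Inserting the epenthetic vowel yields /w/ → /we/.

weɹneɪwɔ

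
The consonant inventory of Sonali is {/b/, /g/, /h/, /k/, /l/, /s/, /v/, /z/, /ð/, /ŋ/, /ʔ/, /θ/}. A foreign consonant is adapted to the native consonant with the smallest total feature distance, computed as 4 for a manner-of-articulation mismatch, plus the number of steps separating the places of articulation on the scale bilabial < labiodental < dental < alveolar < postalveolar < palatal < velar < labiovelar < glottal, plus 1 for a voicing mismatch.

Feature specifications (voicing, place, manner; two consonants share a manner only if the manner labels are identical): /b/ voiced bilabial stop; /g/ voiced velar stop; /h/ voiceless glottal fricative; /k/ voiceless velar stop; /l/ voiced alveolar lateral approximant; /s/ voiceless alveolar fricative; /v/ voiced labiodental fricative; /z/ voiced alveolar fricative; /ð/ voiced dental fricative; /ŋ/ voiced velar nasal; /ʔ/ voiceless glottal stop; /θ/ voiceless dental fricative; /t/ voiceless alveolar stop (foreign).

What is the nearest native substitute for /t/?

/k/ is closest: same manner (stop), place distance 3 (alveolar→velar), same voicing; total 3. Next closest is /b/ at distance 4.

k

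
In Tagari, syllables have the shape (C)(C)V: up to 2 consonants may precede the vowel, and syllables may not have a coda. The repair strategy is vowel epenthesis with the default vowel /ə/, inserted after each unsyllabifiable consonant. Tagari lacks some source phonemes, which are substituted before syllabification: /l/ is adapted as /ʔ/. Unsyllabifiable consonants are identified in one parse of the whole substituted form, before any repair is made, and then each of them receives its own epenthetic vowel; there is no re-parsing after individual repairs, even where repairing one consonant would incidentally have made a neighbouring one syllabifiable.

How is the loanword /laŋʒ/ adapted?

ʔaŋəʒə

Substitution: /l/ → /ʔ/, giving /ʔaŋʒ/.
Syllabifying with onset maximization leaves /ŋ/, /ʒ/ stranded (no codas are permitted; onsets may contain at most 2 consonants).
Each unlicensed consonant becomes the onset of a new syllable: /ŋ/ → /ŋə/, /ʒ/ → /ʒə/.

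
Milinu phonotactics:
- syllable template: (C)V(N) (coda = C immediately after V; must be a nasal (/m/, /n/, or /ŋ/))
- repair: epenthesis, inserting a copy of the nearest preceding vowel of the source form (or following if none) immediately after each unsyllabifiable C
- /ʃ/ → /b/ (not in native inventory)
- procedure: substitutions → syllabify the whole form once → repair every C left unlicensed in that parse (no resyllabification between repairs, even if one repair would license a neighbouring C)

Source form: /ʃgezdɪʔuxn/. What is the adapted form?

Substitution: /ʃ/ → /b/, giving /bgezdɪʔuxn/.
The consonants /b/, /z/, /x/, /n/ cannot be parsed into a legal (C)V(N) syllable (only a nasal (/m/, /n/, or /ŋ/) is licensed in coda position; onsets are limited to one consonant).
Each unlicensed consonant becomes the onset of a new syllable: /b/ → /be/, /z/ → /ze/, /x/ → /xu/, /n/ → /nu/.

begezedɪʔuxunu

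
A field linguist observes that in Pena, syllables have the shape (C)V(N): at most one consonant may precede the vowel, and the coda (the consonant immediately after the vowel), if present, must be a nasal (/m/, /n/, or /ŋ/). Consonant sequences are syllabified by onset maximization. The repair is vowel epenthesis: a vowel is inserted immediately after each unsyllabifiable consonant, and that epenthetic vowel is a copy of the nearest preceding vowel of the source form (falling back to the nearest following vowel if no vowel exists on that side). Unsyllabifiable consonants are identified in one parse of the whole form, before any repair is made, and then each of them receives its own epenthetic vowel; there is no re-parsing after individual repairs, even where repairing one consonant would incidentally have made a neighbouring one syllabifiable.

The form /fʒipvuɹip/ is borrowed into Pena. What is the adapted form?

The consonants /f/, /p/, /p/ cannot be parsed into a legal (C)V(N) syllable (only a nasal (/m/, /n/, or /ŋ/) is licensed in coda position; onsets are limited to one consonant).
Epenthesis after each stranded consonant: /f/ → /fi/, /p/ → /pi/, /p/ → /pi/.

fiʒipivuɹipi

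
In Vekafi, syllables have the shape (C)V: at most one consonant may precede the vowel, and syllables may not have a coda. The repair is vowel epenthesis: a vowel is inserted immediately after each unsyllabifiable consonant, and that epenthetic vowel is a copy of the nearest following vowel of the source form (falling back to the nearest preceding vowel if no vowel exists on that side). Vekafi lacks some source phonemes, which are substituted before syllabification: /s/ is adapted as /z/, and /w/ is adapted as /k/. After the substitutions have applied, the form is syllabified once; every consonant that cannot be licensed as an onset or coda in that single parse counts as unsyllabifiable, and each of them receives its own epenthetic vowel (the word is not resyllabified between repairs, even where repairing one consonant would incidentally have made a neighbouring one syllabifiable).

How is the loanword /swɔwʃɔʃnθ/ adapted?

zɔkɔkɔʃɔʃɔnɔθɔ

Substitution: /s/ → /z/, /w/ → /k/, giving /zkɔkʃɔʃnθ/.
The consonants /z/, /k/, /ʃ/, /n/, /θ/ cannot be parsed into a legal (C)V syllable (no codas are permitted; onsets are limited to one consonant).
Inserting the epenthetic vowel yields /z/ → /zɔ/, /k/ → /kɔ/, /ʃ/ → /ʃɔ/, /n/ → /nɔ/, /θ/ → /θɔ/.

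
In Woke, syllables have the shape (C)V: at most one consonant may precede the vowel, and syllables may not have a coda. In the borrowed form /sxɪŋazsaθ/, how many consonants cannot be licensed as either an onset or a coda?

Syllabifying with onset maximization leaves /s/, /z/, /θ/ stranded (no codas are permitted; onsets are limited to one consonant).

3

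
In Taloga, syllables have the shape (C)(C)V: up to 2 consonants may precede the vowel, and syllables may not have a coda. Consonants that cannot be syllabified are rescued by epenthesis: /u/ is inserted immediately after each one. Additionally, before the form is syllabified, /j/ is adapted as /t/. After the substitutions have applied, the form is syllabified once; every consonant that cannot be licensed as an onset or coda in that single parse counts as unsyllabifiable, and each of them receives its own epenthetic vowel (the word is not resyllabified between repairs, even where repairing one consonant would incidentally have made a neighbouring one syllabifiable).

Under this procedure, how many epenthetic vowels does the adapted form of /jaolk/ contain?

After substitution the input is /taolk/.
The unsyllabifiable consonants are /l/, /k/; each receives one epenthetic vowel.

2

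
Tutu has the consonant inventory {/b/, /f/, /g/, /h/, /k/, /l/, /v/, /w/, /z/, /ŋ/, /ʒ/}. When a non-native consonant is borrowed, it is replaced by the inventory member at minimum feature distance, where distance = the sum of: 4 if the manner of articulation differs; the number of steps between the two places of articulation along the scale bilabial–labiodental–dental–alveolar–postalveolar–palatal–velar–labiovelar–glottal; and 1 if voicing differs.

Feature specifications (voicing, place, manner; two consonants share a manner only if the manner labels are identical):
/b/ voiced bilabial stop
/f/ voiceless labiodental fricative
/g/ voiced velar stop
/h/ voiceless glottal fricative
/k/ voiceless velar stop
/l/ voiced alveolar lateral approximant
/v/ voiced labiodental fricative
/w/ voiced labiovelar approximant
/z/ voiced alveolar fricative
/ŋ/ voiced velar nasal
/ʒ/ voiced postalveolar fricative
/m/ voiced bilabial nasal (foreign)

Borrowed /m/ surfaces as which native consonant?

/b/ is closest: manner differs (nasal→stop, +4), place distance 0 (bilabial→bilabial), same voicing; total 4. Next closest is /v/ at distance 5.

b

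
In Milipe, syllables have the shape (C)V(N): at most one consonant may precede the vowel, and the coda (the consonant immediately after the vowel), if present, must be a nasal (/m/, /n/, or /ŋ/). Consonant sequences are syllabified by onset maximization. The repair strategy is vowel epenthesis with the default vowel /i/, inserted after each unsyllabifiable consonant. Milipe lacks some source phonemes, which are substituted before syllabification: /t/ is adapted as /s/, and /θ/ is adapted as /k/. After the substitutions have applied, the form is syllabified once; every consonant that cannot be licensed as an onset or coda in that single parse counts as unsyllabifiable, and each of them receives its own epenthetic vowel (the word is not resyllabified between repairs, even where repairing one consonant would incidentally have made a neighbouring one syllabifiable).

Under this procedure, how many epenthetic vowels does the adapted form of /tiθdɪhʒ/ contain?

3

After substitution the input is /sikdɪhʒ/.
The unsyllabifiable consonants are /k/, /h/, /ʒ/; each receives one epenthetic vowel.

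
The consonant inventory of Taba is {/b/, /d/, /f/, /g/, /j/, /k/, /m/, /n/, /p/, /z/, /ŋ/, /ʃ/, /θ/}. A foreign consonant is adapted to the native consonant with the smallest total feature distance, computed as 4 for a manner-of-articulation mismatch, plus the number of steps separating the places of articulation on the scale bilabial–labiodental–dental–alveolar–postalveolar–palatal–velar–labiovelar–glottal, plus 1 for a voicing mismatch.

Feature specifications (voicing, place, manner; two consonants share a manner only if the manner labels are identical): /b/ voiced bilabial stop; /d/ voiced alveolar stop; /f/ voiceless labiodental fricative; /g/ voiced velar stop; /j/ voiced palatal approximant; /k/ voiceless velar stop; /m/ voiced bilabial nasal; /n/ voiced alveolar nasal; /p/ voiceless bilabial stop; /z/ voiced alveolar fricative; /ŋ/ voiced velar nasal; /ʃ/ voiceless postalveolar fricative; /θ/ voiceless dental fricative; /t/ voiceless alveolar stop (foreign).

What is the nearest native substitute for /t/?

d

/d/ is closest: same manner (stop), place distance 0 (alveolar→alveolar), voicing differs (+1); total 1. Next closest is /k/ at distance 3.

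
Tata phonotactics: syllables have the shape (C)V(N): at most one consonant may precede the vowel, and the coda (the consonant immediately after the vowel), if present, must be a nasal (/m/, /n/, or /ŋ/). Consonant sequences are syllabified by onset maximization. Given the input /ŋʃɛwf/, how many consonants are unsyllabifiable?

The consonants /ŋ/, /w/, /f/ cannot be parsed into a legal (C)V(N) syllable (only a nasal (/m/, /n/, or /ŋ/) is licensed in coda position; onsets are limited to one consonant).

3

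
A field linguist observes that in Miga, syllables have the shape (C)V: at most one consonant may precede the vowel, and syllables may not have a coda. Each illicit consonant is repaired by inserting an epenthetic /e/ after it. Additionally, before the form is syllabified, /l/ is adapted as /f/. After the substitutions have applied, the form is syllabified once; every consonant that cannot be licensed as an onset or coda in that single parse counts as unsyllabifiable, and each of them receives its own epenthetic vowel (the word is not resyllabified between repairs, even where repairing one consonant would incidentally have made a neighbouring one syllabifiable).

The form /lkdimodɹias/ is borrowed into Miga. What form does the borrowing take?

fekedimodeɹiase

Substitution: /l/ → /f/, giving /fkdimodɹias/.
Syllabifying with onset maximization leaves /f/, /k/, /d/, /s/ stranded (no codas are permitted; onsets are limited to one consonant).
Inserting the epenthetic vowel yields /f/ → /fe/, /k/ → /ke/, /d/ → /de/, /s/ → /se/.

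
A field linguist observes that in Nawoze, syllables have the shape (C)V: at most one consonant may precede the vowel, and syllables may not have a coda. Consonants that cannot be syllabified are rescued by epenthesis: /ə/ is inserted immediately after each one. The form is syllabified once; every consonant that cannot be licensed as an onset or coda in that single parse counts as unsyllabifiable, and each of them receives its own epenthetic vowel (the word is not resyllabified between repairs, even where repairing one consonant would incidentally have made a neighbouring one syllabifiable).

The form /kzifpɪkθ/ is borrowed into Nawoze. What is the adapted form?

Under (C)V, the unsyllabifiable consonants are /k/, /f/, /k/, /θ/ (no codas are permitted; onsets are limited to one consonant).
Inserting the epenthetic vowel yields /k/ → /kə/, /f/ → /fə/, /k/ → /kə/, /θ/ → /θə/.

kəzifəpɪkəθə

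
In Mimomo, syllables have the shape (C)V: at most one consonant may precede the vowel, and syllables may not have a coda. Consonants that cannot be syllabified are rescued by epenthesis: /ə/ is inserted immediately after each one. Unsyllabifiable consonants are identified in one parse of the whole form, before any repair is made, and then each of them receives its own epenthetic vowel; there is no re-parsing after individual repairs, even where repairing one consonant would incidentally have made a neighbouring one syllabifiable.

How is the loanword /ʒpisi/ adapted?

Syllabifying with onset maximization leaves /ʒ/ stranded (no codas are permitted; onsets are limited to one consonant).
Epenthesis after each stranded consonant: /ʒ/ → /ʒə/.

ʒəpisi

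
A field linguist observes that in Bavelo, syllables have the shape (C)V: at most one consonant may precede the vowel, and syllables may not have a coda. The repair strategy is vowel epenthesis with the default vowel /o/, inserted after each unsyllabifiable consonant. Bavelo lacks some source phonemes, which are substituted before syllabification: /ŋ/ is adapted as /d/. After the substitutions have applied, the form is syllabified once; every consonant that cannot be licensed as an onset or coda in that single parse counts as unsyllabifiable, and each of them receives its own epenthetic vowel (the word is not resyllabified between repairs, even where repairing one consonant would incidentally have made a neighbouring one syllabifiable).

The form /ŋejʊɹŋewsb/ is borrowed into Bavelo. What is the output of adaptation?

dejʊɹodewosobo

Substitution: /ŋ/ → /d/, giving /dejʊɹdewsb/.
The consonants /ɹ/, /w/, /s/, /b/ cannot be parsed into a legal (C)V syllable (no codas are permitted; onsets are limited to one consonant).
Epenthesis after each stranded consonant: /ɹ/ → /ɹo/, /w/ → /wo/, /s/ → /so/, /b/ → /bo/.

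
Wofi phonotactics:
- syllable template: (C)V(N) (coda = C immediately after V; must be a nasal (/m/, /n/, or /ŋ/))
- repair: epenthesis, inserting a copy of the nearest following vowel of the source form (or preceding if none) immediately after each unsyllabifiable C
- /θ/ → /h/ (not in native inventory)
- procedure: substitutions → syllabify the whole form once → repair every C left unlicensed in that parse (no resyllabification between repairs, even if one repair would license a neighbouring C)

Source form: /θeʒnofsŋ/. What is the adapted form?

heʒonofosoŋo

Substitution: /θ/ → /h/, giving /heʒnofsŋ/.
Under (C)V(N), the unsyllabifiable consonants are /ʒ/, /f/, /s/, /ŋ/ (only a nasal (/m/, /n/, or /ŋ/) is licensed in coda position; onsets are limited to one consonant).
Each unlicensed consonant becomes the onset of a new syllable: /ʒ/ → /ʒo/, /f/ → /fo/, /s/ → /so/, /ŋ/ → /ŋo/.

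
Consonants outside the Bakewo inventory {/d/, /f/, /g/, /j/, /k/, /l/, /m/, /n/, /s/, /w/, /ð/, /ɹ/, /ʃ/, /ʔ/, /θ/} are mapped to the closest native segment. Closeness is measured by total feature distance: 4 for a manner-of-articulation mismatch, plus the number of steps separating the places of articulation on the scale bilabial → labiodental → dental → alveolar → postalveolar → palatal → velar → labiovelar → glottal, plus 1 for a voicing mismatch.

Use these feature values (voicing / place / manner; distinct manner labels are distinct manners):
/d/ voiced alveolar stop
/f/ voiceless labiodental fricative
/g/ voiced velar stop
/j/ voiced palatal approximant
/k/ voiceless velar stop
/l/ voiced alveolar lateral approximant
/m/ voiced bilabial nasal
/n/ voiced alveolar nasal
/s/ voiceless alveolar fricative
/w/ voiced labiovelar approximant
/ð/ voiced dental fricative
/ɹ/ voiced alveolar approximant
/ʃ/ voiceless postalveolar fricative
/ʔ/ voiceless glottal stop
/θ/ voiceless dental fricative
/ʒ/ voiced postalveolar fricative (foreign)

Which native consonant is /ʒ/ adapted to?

/ʃ/ is closest: same manner (fricative), place distance 0 (postalveolar→postalveolar), voicing differs (+1); total 1. Next closest is /s/ at distance 2.

ʃ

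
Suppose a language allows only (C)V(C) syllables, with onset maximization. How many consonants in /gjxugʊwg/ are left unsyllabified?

3

The consonants /g/, /j/, /g/ cannot be parsed into a legal (C)V(C) syllable (at most one coda consonant is licensed; onsets are limited to one consonant).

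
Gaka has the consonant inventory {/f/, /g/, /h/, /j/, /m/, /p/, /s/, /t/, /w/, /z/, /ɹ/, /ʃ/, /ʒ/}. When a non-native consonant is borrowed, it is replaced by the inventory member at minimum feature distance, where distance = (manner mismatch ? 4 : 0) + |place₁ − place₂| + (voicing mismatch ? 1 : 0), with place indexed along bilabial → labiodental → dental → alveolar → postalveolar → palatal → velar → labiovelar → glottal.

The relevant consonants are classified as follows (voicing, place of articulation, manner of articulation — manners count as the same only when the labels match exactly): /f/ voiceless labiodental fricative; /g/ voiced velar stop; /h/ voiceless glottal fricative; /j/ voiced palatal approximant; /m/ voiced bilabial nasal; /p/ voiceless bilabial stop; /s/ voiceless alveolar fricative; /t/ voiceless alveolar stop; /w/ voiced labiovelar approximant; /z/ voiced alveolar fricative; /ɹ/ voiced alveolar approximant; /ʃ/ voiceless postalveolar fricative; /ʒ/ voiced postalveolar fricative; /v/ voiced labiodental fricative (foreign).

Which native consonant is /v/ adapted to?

/f/ is closest: same manner (fricative), place distance 0 (labiodental→labiodental), voicing differs (+1); total 1. Next closest is /z/ at distance 2.

f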